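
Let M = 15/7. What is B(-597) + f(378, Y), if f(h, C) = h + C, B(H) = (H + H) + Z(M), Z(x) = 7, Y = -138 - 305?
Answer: -1252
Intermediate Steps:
Y = -443
M = 15/7 (M = 15*(⅐) = 15/7 ≈ 2.1429)
B(H) = 7 + 2*H (B(H) = (H + H) + 7 = 2*H + 7 = 7 + 2*H)
f(h, C) = C + h
B(-597) + f(378, Y) = (7 + 2*(-597)) + (-443 + 378) = (7 - 1194) - 65 = -1187 - 65 = -1252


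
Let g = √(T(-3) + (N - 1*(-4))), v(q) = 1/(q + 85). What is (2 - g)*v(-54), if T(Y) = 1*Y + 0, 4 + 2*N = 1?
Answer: 2/31 - I*√2/62 ≈ 0.064516 - 0.02281*I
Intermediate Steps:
N = -3/2 (N = -2 + (½)*1 = -2 + ½ = -3/2 ≈ -1.5000)
T(Y) = Y (T(Y) = Y + 0 = Y)
v(q) = 1/(85 + q)
g = I*√2/2 (g = √(-3 + (-3/2 - 1*(-4))) = √(-3 + (-3/2 + 4)) = √(-3 + 5/2) = √(-½) = I*√2/2 ≈ 0.70711*I)
(2 - g)*v(-54) = (2 - I*√2/2)/(85 - 54) = (2 - I*√2/2)/31 = (2 - I*√2/2)*(1/31) = 2/31 - I*√2/62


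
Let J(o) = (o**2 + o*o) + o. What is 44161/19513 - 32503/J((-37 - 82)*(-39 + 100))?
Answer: 4530675272/2002199157 ≈ 2.2628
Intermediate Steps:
J(o) = o + 2*o**2 (J(o) = (o**2 + o**2) + o = 2*o**2 + o = o + 2*o**2)
44161/19513 - 32503/J((-37 - 82)*(-39 + 100)) = 44161/19513 - 32503*1/((1 + 2*((-37 - 82)*(-39 + 100)))*(-39 + 100)*(-37 - 82)) = 44161*(1/19513) - 32503*(-1/(7259*(1 + 2*(-119*61)))) = 43/19 - 32503*(-1/(7259*(1 + 2*(-7259)))) = 43/19 - 32503*(-1/(7259*(1 - 14518))) = 43/19 - 32503/((-7259*(-14517))) = 43/19 - 32503/105378903 = 4530675272/2002199157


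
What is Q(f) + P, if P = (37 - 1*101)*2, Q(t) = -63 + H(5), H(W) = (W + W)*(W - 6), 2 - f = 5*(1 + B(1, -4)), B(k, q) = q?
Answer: -201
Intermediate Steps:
f = 17 (f = 2 - 5*(1 - 4) = 2 - 5*(-3) = 2 - 1*(-15) = 2 + 15 = 17)
H(W) = 2*W*(-6 + W) (H(W) = (2*W)*(-6 + W) = 2*W*(-6 + W))
Q(t) = -73 (Q(t) = -63 + 2*5*(-6 + 5) = -63 + 2*5*(-1) = -63 - 10 = -73)
P = -128 (P = (37 - 101)*2 = -64*2 = -128)
Q(f) + P = -73 - 128 = -201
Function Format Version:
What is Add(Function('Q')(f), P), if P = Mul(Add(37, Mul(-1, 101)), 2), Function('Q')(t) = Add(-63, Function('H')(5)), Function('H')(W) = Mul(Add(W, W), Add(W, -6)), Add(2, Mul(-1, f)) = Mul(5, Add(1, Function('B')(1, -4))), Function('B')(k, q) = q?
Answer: -201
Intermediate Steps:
f = 17 (f = Add(2, Mul(-1, Mul(5, Add(1, -4)))) = Add(2, Mul(-1, Mul(5, -3))) = Add(2, Mul(-1, -15)) = Add(2, 15) = 17)
Function('H')(W) = Mul(2, W, Add(-6, W)) (Function('H')(W) = Mul(Mul(2, W), Add(-6, W)) = Mul(2, W, Add(-6, W)))
Function('Q')(t) = -73 (Function('Q')(t) = Add(-63, Mul(2, 5, Add(-6, 5))) = Add(-63, Mul(2, 5, -1)) = Add(-63, -10) = -73)
P = -128 (P = Mul(Add(37, -101), 2) = Mul(-64, 2) = -128)
Add(Function('Q')(f), P) = Add(-73, -128) = -201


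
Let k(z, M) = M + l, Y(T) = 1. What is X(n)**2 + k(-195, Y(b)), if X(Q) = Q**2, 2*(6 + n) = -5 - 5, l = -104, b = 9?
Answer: 14538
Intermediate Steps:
k(z, M) = -104 + M (k(z, M) = M - 104 = -104 + M)
n = -11 (n = -6 + (-5 - 5)/2 = -6 + (1/2)*(-10) = -6 - 5 = -11)
X(n)**2 + k(-195, Y(b)) = ((-11)**2)**2 + (-104 + 1) = 121**2 - 103 = 14641 - 103 = 14538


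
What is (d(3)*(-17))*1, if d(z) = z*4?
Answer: -204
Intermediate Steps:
d(z) = 4*z
(d(3)*(-17))*1 = ((4*3)*(-17))*1 = (12*(-17))*1 = -204*1 = -204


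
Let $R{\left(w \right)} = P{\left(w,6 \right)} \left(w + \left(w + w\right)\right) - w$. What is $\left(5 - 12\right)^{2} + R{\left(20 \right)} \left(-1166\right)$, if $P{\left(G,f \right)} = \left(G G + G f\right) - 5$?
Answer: $-36006031$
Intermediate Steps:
$P{\left(G,f \right)} = -5 + G^{2} + G f$ ($P{\left(G,f \right)} = \left(G^{2} + G f\right) - 5 = -5 + G^{2} + G f$)
$R{\left(w \right)} = - w + 3 w \left(-5 + w^{2} + 6 w\right)$ ($R{\left(w \right)} = \left(-5 + w^{2} + w 6\right) \left(w + \left(w + w\right)\right) - w = \left(-5 + w^{2} + 6 w\right) \left(w + 2 w\right) - w = \left(-5 + w^{2} + 6 w\right) 3 w - w = 3 w \left(-5 + w^{2} + 6 w\right) - w = - w + 3 w \left(-5 + w^{2} + 6 w\right)$)
$\left(5 - 12\right)^{2} + R{\left(20 \right)} \left(-1166\right) = \left(5 - 12\right)^{2} + 20 \left(-16 + 3 \cdot 20^{2} + 18 \cdot 20\right) \left(-1166\right) = \left(-7\right)^{2} + 20 \left(-16 + 3 \cdot 400 + 360\right) \left(-1166\right) = 49 + 20 \left(-16 + 1200 + 360\right) \left(-1166\right) = 49 + 20 \cdot 1544 \left(-1166\right) = 49 + 30880 \left(-1166\right) = 49 - 36006080 = -36006031$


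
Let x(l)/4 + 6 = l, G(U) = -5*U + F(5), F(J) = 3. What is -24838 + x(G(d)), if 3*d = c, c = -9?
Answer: -24790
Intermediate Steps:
d = -3 (d = (1/3)*(-9) = -3)
G(U) = 3 - 5*U (G(U) = -5*U + 3 = 3 - 5*U)
x(l) = -24 + 4*l
-24838 + x(G(d)) = -24838 + (-24 + 4*(3 - 5*(-3))) = -24838 + (-24 + 4*(3 + 15)) = -24838 + (-24 + 4*18) = -24838 + (-24 + 72) = -24838 + 48 = -24790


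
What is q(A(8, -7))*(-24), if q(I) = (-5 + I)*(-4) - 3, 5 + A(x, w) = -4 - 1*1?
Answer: -1368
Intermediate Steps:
A(x, w) = -10 (A(x, w) = -5 + (-4 - 1*1) = -5 + (-4 - 1) = -5 - 5 = -10)
q(I) = 17 - 4*I (q(I) = (20 - 4*I) - 3 = 17 - 4*I)
q(A(8, -7))*(-24) = (17 - 4*(-10))*(-24) = (17 + 40)*(-24) = 57*(-24) = -1368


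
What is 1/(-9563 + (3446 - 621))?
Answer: -1/6738 ≈ -0.00014841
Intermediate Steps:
1/(-9563 + (3446 - 621)) = 1/(-9563 + 2825) = 1/(-6738) = -1/6738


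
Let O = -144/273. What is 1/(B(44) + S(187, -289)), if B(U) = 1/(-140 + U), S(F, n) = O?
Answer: -8736/4699 ≈ -1.8591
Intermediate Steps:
O = -48/91 (O = -144*1/273 = -48/91 ≈ -0.52747)
S(F, n) = -48/91
1/(B(44) + S(187, -289)) = 1/(1/(-140 + 44) - 48/91) = 1/(1/(-96) - 48/91) = 1/(-1/96 - 48/91) = 1/(-4699/8736) = -8736/4699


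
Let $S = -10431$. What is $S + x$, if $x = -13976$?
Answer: $-24407$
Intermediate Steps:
$S + x = -10431 - 13976 = -24407$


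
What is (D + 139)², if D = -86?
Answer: 2809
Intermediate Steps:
(D + 139)² = (-86 + 139)² = 53² = 2809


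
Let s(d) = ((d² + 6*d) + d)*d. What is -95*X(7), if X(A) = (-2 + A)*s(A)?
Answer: -325850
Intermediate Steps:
s(d) = d*(d² + 7*d) (s(d) = (d² + 7*d)*d = d*(d² + 7*d))
X(A) = A²*(-2 + A)*(7 + A) (X(A) = (-2 + A)*(A²*(7 + A)) = A²*(-2 + A)*(7 + A))
-95*X(7) = -95*7²*(-2 + 7)*(7 + 7) = -4655*5*14 = -95*3430 = -325850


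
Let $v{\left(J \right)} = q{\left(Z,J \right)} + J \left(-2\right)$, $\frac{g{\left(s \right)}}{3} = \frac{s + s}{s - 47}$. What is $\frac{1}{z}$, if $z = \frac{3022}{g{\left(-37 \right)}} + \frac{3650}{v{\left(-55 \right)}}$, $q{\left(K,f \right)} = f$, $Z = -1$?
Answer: $\frac{407}{492398} \approx 0.00082657$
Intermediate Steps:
$g{\left(s \right)} = \frac{6 s}{-47 + s}$ ($g{\left(s \right)} = 3 \frac{s + s}{s - 47} = 3 \frac{2 s}{-47 + s} = \frac{6 s}{-47 + s}$)
$v{\left(J \right)} = - J$ ($v{\left(J \right)} = J + J \left(-2\right) = J - 2 J = - J$)
$z = \frac{492398}{407}$ ($z = \frac{3022}{6 \left(-37\right) \frac{1}{-47 - 37}} + \frac{3650}{\left(-1\right) \left(-55\right)} = \frac{3022}{6 \left(-37\right) \frac{1}{-84}} + \frac{3650}{55} = \frac{3022}{6 \left(-37\right) \left(- \frac{1}{84}\right)} + 3650 \cdot \frac{1}{55} = \frac{3022}{\frac{37}{14}} + \frac{730}{11} = 3022 \cdot \frac{14}{37} + \frac{730}{11} = \frac{42308}{37} + \frac{730}{11} = \frac{492398}{407} \approx 1209.8$)
$\frac{1}{z} = \frac{1}{\frac{492398}{407}} = \frac{407}{492398}$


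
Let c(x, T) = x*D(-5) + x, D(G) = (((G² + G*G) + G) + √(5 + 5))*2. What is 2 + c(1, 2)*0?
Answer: 2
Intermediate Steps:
D(G) = 2*G + 2*√10 + 4*G² (D(G) = (((G² + G²) + G) + √10)*2 = ((2*G² + G) + √10)*2 = ((G + 2*G²) + √10)*2 = (G + √10 + 2*G²)*2 = 2*G + 2*√10 + 4*G²)
c(x, T) = x + x*(90 + 2*√10) (c(x, T) = x*(2*(-5) + 2*√10 + 4*(-5)²) + x = x*(-10 + 2*√10 + 4*25) + x = x*(-10 + 2*√10 + 100) + x = x*(90 + 2*√10) + x = x + x*(90 + 2*√10))
2 + c(1, 2)*0 = 2 + (1*(91 + 2*√10))*0 = 2 + (91 + 2*√10)*0 = 2 + 0 = 2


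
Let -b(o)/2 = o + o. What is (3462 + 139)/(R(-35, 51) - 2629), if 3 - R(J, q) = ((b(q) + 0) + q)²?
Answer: -3601/26035 ≈ -0.13831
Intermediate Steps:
b(o) = -4*o (b(o) = -2*(o + o) = -4*o)
R(J, q) = 3 - 9*q² (R(J, q) = 3 - ((-4*q + 0) + q)² = 3 - (-4*q + q)² = 3 - (-3*q)² = 3 - 9*q²)
(3462 + 139)/(R(-35, 51) - 2629) = (3462 + 139)/((3 - 9*51²) - 2629) = 3601/((3 - 9*2601) - 2629) = 3601/((3 - 23409) - 2629) = 3601/(-23406 - 2629) = 3601/(-26035) = 3601*(-1/26035) = -3601/26035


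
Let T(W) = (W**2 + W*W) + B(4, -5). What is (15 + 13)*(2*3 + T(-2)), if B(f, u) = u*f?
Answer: -168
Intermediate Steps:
B(f, u) = f*u
T(W) = -20 + 2*W**2 (T(W) = (W**2 + W*W) + 4*(-5) = (W**2 + W**2) - 20 = 2*W**2 - 20 = -20 + 2*W**2)
(15 + 13)*(2*3 + T(-2)) = (15 + 13)*(2*3 + (-20 + 2*(-2)**2)) = 28*(6 + (-20 + 2*4)) = 28*(6 + (-20 + 8)) = 28*(6 - 12) = 28*(-6) = -168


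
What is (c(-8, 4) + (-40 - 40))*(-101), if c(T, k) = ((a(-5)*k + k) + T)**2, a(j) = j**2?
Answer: -922736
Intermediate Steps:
c(T, k) = (T + 26*k)**2 (c(T, k) = (((-5)**2*k + k) + T)**2 = ((25*k + k) + T)**2 = (26*k + T)**2 = (T + 26*k)**2)
(c(-8, 4) + (-40 - 40))*(-101) = ((-8 + 26*4)**2 + (-40 - 40))*(-101) = ((-8 + 104)**2 - 80)*(-101) = (96**2 - 80)*(-101) = (9216 - 80)*(-101) = 9136*(-101) = -922736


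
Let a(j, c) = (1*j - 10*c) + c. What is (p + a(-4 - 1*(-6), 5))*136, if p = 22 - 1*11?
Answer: -4352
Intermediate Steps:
a(j, c) = j - 9*c (a(j, c) = (j - 10*c) + c = j - 9*c)
p = 11 (p = 22 - 11 = 11)
(p + a(-4 - 1*(-6), 5))*136 = (11 + ((-4 - 1*(-6)) - 9*5))*136 = (11 + ((-4 + 6) - 45))*136 = (11 + (2 - 45))*136 = (11 - 43)*136 = -32*136 = -4352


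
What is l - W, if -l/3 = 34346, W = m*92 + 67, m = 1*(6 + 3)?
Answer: -103933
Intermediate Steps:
m = 9 (m = 1*9 = 9)
W = 895 (W = 9*92 + 67 = 828 + 67 = 895)
l = -103038 (l = -3*34346 = -103038)
l - W = -103038 - 1*895 = -103038 - 895 = -103933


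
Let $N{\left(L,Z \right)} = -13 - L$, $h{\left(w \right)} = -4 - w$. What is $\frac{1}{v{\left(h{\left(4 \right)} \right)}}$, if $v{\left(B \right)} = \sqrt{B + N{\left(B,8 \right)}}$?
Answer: $- \frac{i \sqrt{13}}{13} \approx - 0.27735 i$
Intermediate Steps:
$v{\left(B \right)} = i \sqrt{13}$ ($v{\left(B \right)} = \sqrt{B - \left(13 + B\right)} = \sqrt{-13} = i \sqrt{13}$)
$\frac{1}{v{\left(h{\left(4 \right)} \right)}} = \frac{1}{i \sqrt{13}} = - \frac{i \sqrt{13}}{13}$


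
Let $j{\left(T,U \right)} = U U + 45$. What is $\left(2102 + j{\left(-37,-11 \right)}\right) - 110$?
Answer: $2158$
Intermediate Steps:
$j{\left(T,U \right)} = 45 + U^{2}$ ($j{\left(T,U \right)} = U^{2} + 45 = 45 + U^{2}$)
$\left(2102 + j{\left(-37,-11 \right)}\right) - 110 = \left(2102 + \left(45 + \left(-11\right)^{2}\right)\right) - 110 = \left(2102 + \left(45 + 121\right)\right) - 110 = \left(2102 + 166\right) - 110 = 2268 - 110 = 2158$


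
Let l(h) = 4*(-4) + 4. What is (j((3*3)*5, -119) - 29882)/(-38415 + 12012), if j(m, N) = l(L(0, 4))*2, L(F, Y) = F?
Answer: 29906/26403 ≈ 1.1327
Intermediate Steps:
l(h) = -12 (l(h) = -16 + 4 = -12)
j(m, N) = -24 (j(m, N) = -12*2 = -24)
(j((3*3)*5, -119) - 29882)/(-38415 + 12012) = (-24 - 29882)/(-38415 + 12012) = -29906/(-26403) = -29906*(-1/26403) = 29906/26403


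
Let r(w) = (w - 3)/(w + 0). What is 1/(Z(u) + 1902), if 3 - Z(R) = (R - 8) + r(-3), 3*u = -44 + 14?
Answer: 1/1921 ≈ 0.00052056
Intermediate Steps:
r(w) = (-3 + w)/w
u = -10 (u = (-44 + 14)/3 = (1/3)*(-30) = -10)
Z(R) = 9 - R (Z(R) = 3 - ((R - 8) + (-3 - 3)/(-3)) = 3 - ((-8 + R) - 1/3*(-6)) = 3 - ((-8 + R) + 2) = 3 - (-6 + R) = 3 + (6 - R) = 9 - R)
1/(Z(u) + 1902) = 1/((9 - 1*(-10)) + 1902) = 1/((9 + 10) + 1902) = 1/(19 + 1902) = 1/1921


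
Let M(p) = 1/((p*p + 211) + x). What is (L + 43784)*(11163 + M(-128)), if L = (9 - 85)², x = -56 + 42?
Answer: 3057747990080/5527 ≈ 5.5324e+8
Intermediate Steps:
x = -14
M(p) = 1/(197 + p²) (M(p) = 1/((p*p + 211) - 14) = 1/((p² + 211) - 14) = 1/((211 + p²) - 14) = 1/(197 + p²))
L = 5776 (L = (-76)² = 5776)
(L + 43784)*(11163 + M(-128)) = (5776 + 43784)*(11163 + 1/(197 + (-128)²)) = 49560*(11163 + 1/(197 + 16384)) = 49560*(11163 + 1/16581) = 49560*(185093704/16581) = 3057747990080/5527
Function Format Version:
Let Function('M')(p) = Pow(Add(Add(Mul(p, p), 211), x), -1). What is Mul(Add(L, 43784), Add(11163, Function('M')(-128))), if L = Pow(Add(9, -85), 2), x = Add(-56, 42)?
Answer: Rational(3057747990080, 5527) ≈ 5.5324e+8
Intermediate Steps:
x = -14
Function('M')(p) = Pow(Add(197, Pow(p, 2)), -1) (Function('M')(p) = Pow(Add(Add(Mul(p, p), 211), -14), -1) = Pow(Add(Add(Pow(p, 2), 211), -14), -1) = Pow(Add(Add(211, Pow(p, 2)), -14), -1) = Pow(Add(197, Pow(p, 2)), -1))
L = 5776 (L = Pow(-76, 2) = 5776)
Mul(Add(L, 43784), Add(11163, Function('M')(-128))) = Mul(Add(5776, 43784), Add(11163, Pow(Add(197, Pow(-128, 2)), -1))) = Mul(49560, Add(11163, Pow(Add(197, 16384), -1))) = Mul(49560, Add(11163, Pow(16581, -1))) = Mul(49560, Add(11163, Rational(1, 16581))) = Mul(49560, Rational(185093704, 16581)) = Rational(3057747990080, 5527)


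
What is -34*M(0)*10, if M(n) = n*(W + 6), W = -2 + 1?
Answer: 0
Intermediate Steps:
W = -1
M(n) = 5*n (M(n) = n*(-1 + 6) = n*5 = 5*n)
-34*M(0)*10 = -34*5*0*10 = -0*10 = -34*0*10 = 0*10 = 0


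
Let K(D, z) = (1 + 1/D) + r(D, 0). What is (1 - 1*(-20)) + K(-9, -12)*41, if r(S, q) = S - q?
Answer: -2804/9 ≈ -311.56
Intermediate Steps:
K(D, z) = 1 + D + 1/D (K(D, z) = (1 + 1/D) + (D - 1*0) = (1 + 1/D) + (D + 0) = (1 + 1/D) + D = 1 + D + 1/D)
(1 - 1*(-20)) + K(-9, -12)*41 = (1 - 1*(-20)) + (1 - 9 + 1/(-9))*41 = (1 + 20) + (1 - 9 - ⅑)*41 = 21 - 73/9*41 = 21 - 2993/9 = -2804/9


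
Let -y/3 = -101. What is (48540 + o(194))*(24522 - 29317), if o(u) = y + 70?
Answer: -234537835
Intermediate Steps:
y = 303 (y = -3*(-101) = 303)
o(u) = 373 (o(u) = 303 + 70 = 373)
(48540 + o(194))*(24522 - 29317) = (48540 + 373)*(24522 - 29317) = 48913*(-4795) = -234537835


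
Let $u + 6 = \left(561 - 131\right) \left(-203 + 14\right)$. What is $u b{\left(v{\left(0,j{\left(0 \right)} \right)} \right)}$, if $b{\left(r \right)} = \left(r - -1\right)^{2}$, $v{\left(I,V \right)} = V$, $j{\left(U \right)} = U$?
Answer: $-81276$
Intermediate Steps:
$b{\left(r \right)} = \left(1 + r\right)^{2}$ ($b{\left(r \right)} = \left(r + 1\right)^{2} = \left(1 + r\right)^{2}$)
$u = -81276$ ($u = -6 + \left(561 - 131\right) \left(-203 + 14\right) = -6 + 430 \left(-189\right) = -6 - 81270 = -81276$)
$u b{\left(v{\left(0,j{\left(0 \right)} \right)} \right)} = - 81276 \left(1 + 0\right)^{2} = - 81276 \cdot 1^{2} = \left(-81276\right) 1 = -81276$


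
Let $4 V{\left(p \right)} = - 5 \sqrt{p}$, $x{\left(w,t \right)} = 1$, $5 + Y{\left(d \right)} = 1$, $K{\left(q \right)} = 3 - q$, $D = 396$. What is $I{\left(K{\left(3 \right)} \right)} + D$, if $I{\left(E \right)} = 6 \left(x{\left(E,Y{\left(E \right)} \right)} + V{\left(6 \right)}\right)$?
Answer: $402 - \frac{15 \sqrt{6}}{2} \approx 383.63$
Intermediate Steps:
$Y{\left(d \right)} = -4$ ($Y{\left(d \right)} = -5 + 1 = -4$)
$V{\left(p \right)} = - \frac{5 \sqrt{p}}{4}$ ($V{\left(p \right)} = \frac{\left(-5\right) \sqrt{p}}{4} = - \frac{5 \sqrt{p}}{4}$)
$I{\left(E \right)} = 6 - \frac{15 \sqrt{6}}{2}$ ($I{\left(E \right)} = 6 \left(1 - \frac{5 \sqrt{6}}{4}\right) = 6 - \frac{15 \sqrt{6}}{2}$)
$I{\left(K{\left(3 \right)} \right)} + D = \left(6 - \frac{15 \sqrt{6}}{2}\right) + 396 = 402 - \frac{15 \sqrt{6}}{2}$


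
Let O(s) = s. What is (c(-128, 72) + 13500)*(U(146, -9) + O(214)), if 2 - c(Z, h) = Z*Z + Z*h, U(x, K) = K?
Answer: 1298470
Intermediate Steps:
c(Z, h) = 2 - Z² - Z*h (c(Z, h) = 2 - (Z*Z + Z*h) = 2 - (Z² + Z*h) = 2 + (-Z² - Z*h) = 2 - Z² - Z*h)
(c(-128, 72) + 13500)*(U(146, -9) + O(214)) = ((2 - 1*(-128)² - 1*(-128)*72) + 13500)*(-9 + 214) = ((2 - 1*16384 + 9216) + 13500)*205 = ((2 - 16384 + 9216) + 13500)*205 = (-7166 + 13500)*205 = 6334*205 = 1298470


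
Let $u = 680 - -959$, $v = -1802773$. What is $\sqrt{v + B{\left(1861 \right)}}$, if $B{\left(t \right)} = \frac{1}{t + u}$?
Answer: $\frac{17 i \sqrt{764151185}}{350} \approx 1342.7 i$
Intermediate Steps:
$u = 1639$ ($u = 680 + 959 = 1639$)
$B{\left(t \right)} = \frac{1}{1639 + t}$ ($B{\left(t \right)} = \frac{1}{t + 1639} = \frac{1}{1639 + t}$)
$\sqrt{v + B{\left(1861 \right)}} = \sqrt{-1802773 + \frac{1}{1639 + 1861}} = \sqrt{-1802773 + \frac{1}{3500}} = \sqrt{- \frac{6309705499}{3500}} = \frac{17 i \sqrt{764151185}}{350}$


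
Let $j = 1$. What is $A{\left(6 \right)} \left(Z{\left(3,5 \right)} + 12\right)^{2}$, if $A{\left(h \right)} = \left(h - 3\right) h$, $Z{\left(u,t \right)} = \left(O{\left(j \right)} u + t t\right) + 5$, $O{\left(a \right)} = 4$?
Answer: $52488$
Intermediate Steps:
$Z{\left(u,t \right)} = 5 + t^{2} + 4 u$ ($Z{\left(u,t \right)} = \left(4 u + t t\right) + 5 = \left(4 u + t^{2}\right) + 5 = \left(t^{2} + 4 u\right) + 5 = 5 + t^{2} + 4 u$)
$A{\left(h \right)} = h \left(-3 + h\right)$ ($A{\left(h \right)} = \left(-3 + h\right) h = h \left(-3 + h\right)$)
$A{\left(6 \right)} \left(Z{\left(3,5 \right)} + 12\right)^{2} = 6 \left(-3 + 6\right) \left(\left(5 + 5^{2} + 4 \cdot 3\right) + 12\right)^{2} = 6 \cdot 3 \left(\left(5 + 25 + 12\right) + 12\right)^{2} = 18 \left(42 + 12\right)^{2} = 18 \cdot 54^{2} = 18 \cdot 2916 = 52488$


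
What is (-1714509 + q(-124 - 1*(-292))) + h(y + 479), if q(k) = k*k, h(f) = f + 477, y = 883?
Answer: -1684446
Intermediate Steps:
h(f) = 477 + f
q(k) = k²
(-1714509 + q(-124 - 1*(-292))) + h(y + 479) = (-1714509 + (-124 - 1*(-292))²) + (477 + (883 + 479)) = (-1714509 + (-124 + 292)²) + (477 + 1362) = (-1714509 + 168²) + 1839 = (-1714509 + 28224) + 1839 = -1686285 + 1839 = -1684446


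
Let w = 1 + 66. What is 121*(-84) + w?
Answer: -10097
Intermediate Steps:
w = 67
121*(-84) + w = 121*(-84) + 67 = -10164 + 67 = -10097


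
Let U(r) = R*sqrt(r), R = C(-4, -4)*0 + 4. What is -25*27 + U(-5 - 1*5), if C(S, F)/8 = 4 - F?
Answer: -675 + 4*I*sqrt(10) ≈ -675.0 + 12.649*I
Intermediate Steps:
C(S, F) = 32 - 8*F (C(S, F) = 8*(4 - F) = 32 - 8*F)
R = 4 (R = (32 - 8*(-4))*0 + 4 = (32 + 32)*0 + 4 = 64*0 + 4 = 0 + 4 = 4)
U(r) = 4*sqrt(r)
-25*27 + U(-5 - 1*5) = -25*27 + 4*sqrt(-5 - 1*5) = -675 + 4*sqrt(-5 - 5) = -675 + 4*sqrt(-10) = -675 + 4*(I*sqrt(10)) = -675 + 4*I*sqrt(10)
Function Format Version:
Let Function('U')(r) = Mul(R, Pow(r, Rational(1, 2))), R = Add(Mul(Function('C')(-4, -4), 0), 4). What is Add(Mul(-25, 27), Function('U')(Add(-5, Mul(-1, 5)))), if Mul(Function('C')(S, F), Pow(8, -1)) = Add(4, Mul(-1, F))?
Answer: Add(-675, Mul(4, I, Pow(10, Rational(1, 2)))) ≈ Add(-675.00, Mul(12.649, I))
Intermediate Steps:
Function('C')(S, F) = Add(32, Mul(-8, F)) (Function('C')(S, F) = Mul(8, Add(4, Mul(-1, F))) = Add(32, Mul(-8, F)))
R = 4 (R = Add(Mul(Add(32, Mul(-8, -4)), 0), 4) = Add(Mul(Add(32, 32), 0), 4) = Add(Mul(64, 0), 4) = Add(0, 4) = 4)
Function('U')(r) = Mul(4, Pow(r, Rational(1, 2)))
Add(Mul(-25, 27), Function('U')(Add(-5, Mul(-1, 5)))) = Add(Mul(-25, 27), Mul(4, Pow(Add(-5, Mul(-1, 5)), Rational(1, 2)))) = Add(-675, Mul(4, Pow(Add(-5, -5), Rational(1, 2)))) = Add(-675, Mul(4, Pow(-10, Rational(1, 2)))) = Add(-675, Mul(4, Mul(I, Pow(10, Rational(1, 2))))) = Add(-675, Mul(4, I, Pow(10, Rational(1, 2))))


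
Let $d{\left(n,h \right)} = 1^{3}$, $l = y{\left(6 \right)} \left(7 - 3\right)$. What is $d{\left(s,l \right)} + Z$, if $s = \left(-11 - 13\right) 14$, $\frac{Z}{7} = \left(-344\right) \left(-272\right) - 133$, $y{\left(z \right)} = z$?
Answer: $654046$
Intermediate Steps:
$Z = 654045$ ($Z = 7 \left(\left(-344\right) \left(-272\right) - 133\right) = 7 \left(93568 - 133\right) = 7 \cdot 93435 = 654045$)
$l = 24$ ($l = 6 \left(7 - 3\right) = 6 \cdot 4 = 24$)
$s = -336$ ($s = \left(-24\right) 14 = -336$)
$d{\left(n,h \right)} = 1$
$d{\left(s,l \right)} + Z = 1 + 654045 = 654046$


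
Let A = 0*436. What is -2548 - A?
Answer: -2548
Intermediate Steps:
A = 0
-2548 - A = -2548 - 1*0 = -2548 + 0 = -2548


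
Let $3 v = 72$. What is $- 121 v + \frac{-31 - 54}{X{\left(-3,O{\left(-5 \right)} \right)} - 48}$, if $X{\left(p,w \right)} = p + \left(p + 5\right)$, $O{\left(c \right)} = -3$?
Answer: $- \frac{142211}{49} \approx -2902.3$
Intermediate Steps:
$X{\left(p,w \right)} = 5 + 2 p$ ($X{\left(p,w \right)} = p + \left(5 + p\right) = 5 + 2 p$)
$v = 24$ ($v = \frac{1}{3} \cdot 72 = 24$)
$- 121 v + \frac{-31 - 54}{X{\left(-3,O{\left(-5 \right)} \right)} - 48} = \left(-121\right) 24 + \frac{-31 - 54}{\left(5 + 2 \left(-3\right)\right) - 48} = -2904 - \frac{85}{\left(5 - 6\right) - 48} = -2904 - \frac{85}{-1 - 48} = -2904 - \frac{85}{-49} = -2904 - - \frac{85}{49} = -2904 + \frac{85}{49} = - \frac{142211}{49}$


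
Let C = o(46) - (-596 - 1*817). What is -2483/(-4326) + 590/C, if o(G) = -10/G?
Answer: 9956173/10040646 ≈ 0.99159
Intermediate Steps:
C = 32494/23 (C = -10/46 - (-596 - 1*817) = -10*1/46 - (-596 - 817) = -5/23 - 1*(-1413) = -5/23 + 1413 = 32494/23 ≈ 1412.8)
-2483/(-4326) + 590/C = -2483/(-4326) + 590/(32494/23) = -2483*(-1/4326) + 590*(23/32494) = 2483/4326 + 6785/16247 = 9956173/10040646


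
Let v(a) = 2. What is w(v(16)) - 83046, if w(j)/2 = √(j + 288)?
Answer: -83046 + 2*√290 ≈ -83012.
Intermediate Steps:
w(j) = 2*√(288 + j) (w(j) = 2*√(j + 288) = 2*√(288 + j))
w(v(16)) - 83046 = 2*√(288 + 2) - 83046 = 2*√290 - 83046 = -83046 + 2*√290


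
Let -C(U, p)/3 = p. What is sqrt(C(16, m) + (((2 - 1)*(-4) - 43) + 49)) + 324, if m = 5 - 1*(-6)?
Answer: 324 + I*sqrt(31) ≈ 324.0 + 5.5678*I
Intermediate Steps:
m = 11 (m = 5 + 6 = 11)
C(U, p) = -3*p
sqrt(C(16, m) + (((2 - 1)*(-4) - 43) + 49)) + 324 = sqrt(-3*11 + (((2 - 1)*(-4) - 43) + 49)) + 324 = sqrt(-33 + ((1*(-4) - 43) + 49)) + 324 = sqrt(-33 + ((-4 - 43) + 49)) + 324 = sqrt(-33 + (-47 + 49)) + 324 = sqrt(-33 + 2) + 324 = sqrt(-31) + 324 = I*sqrt(31) + 324 = 324 + I*sqrt(31)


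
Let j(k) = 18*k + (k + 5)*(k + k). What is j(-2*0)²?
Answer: 0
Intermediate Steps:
j(k) = 18*k + 2*k*(5 + k) (j(k) = 18*k + (5 + k)*(2*k) = 18*k + 2*k*(5 + k))
j(-2*0)² = (2*(-2*0)*(14 - 2*0))² = (2*0*(14 + 0))² = (2*0*14)² = 0² = 0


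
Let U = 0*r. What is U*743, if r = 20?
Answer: 0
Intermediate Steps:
U = 0 (U = 0*20 = 0)
U*743 = 0*743 = 0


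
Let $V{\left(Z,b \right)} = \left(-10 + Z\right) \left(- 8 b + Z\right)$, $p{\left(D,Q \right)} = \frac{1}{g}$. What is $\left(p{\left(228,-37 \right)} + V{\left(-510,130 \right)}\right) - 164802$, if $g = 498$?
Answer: $\frac{319316605}{498} \approx 6.412 \cdot 10^{5}$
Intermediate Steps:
$p{\left(D,Q \right)} = \frac{1}{498}$
$V{\left(Z,b \right)} = \left(-10 + Z\right) \left(Z - 8 b\right)$
$\left(p{\left(228,-37 \right)} + V{\left(-510,130 \right)}\right) - 164802 = \left(\frac{1}{498} + \left(\left(-510\right)^{2} - -5100 + 80 \cdot 130 - \left(-4080\right) 130\right)\right) - 164802 = \left(\frac{1}{498} + \left(260100 + 5100 + 10400 + 530400\right)\right) - 164802 = \left(\frac{1}{498} + 806000\right) - 164802 = \frac{401388001}{498} - 164802 = \frac{319316605}{498}$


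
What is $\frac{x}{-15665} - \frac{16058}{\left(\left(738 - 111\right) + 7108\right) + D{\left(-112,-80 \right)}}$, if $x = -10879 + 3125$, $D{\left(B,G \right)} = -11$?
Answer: $- \frac{95828337}{60498230} \approx -1.584$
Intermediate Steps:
$x = -7754$
$\frac{x}{-15665} - \frac{16058}{\left(\left(738 - 111\right) + 7108\right) + D{\left(-112,-80 \right)}} = - \frac{7754}{-15665} - \frac{16058}{\left(\left(738 - 111\right) + 7108\right) - 11} = \left(-7754\right) \left(- \frac{1}{15665}\right) - \frac{16058}{\left(\left(738 - 111\right) + 7108\right) - 11} = \frac{7754}{15665} - \frac{16058}{\left(627 + 7108\right) - 11} = \frac{7754}{15665} - \frac{16058}{7735 - 11} = \frac{7754}{15665} - \frac{16058}{7724} = \frac{7754}{15665} - \frac{8029}{3862} = - \frac{95828337}{60498230}$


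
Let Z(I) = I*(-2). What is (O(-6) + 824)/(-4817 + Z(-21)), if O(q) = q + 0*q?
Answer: -818/4775 ≈ -0.17131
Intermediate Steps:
O(q) = q (O(q) = q + 0 = q)
Z(I) = -2*I
(O(-6) + 824)/(-4817 + Z(-21)) = (-6 + 824)/(-4817 - 2*(-21)) = 818/(-4817 + 42) = 818/(-4775) = 818*(-1/4775) = -818/4775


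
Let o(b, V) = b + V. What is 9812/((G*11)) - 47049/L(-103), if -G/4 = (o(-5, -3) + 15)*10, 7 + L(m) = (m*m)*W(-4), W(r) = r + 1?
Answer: -951388/557095 ≈ -1.7078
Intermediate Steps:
W(r) = 1 + r
L(m) = -7 - 3*m² (L(m) = -7 + (m*m)*(1 - 4) = -7 + m²*(-3) = -7 - 3*m²)
o(b, V) = V + b
G = -280 (G = -4*((-3 - 5) + 15)*10 = -4*(-8 + 15)*10 = -28*10 = -4*70 = -280)
9812/((G*11)) - 47049/L(-103) = 9812/((-280*11)) - 47049/(-7 - 3*(-103)²) = 9812/(-3080) - 47049/(-7 - 3*10609) = 9812*(-1/3080) - 47049/(-7 - 31827) = -223/70 - 47049/(-31834) = -223/70 - 47049*(-1/31834) = -223/70 + 47049/31834 = -951388/557095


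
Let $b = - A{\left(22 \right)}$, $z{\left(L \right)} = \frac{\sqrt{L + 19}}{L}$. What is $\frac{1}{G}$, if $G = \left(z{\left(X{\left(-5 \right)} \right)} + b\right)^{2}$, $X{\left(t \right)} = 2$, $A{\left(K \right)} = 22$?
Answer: $\frac{4}{\left(44 - \sqrt{21}\right)^{2}} \approx 0.0025744$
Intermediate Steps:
$z{\left(L \right)} = \frac{\sqrt{19 + L}}{L}$
$b = -22$ ($b = \left(-1\right) 22 = -22$)
$G = \left(-22 + \frac{\sqrt{21}}{2}\right)^{2}$ ($G = \left(\frac{\sqrt{19 + 2}}{2} - 22\right)^{2} = \left(\frac{\sqrt{21}}{2} - 22\right)^{2} = \left(-22 + \frac{\sqrt{21}}{2}\right)^{2} \approx 388.43$)
$\frac{1}{G} = \frac{1}{\frac{1}{4} \left(44 - \sqrt{21}\right)^{2}} = \frac{4}{\left(44 - \sqrt{21}\right)^{2}}$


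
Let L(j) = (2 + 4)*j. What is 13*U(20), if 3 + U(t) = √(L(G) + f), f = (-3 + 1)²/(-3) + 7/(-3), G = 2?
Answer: -39 + 65*√3/3 ≈ -1.4722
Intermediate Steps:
L(j) = 6*j
f = -11/3 (f = (-2)²*(-⅓) + 7*(-⅓) = 4*(-⅓) - 7/3 = -4/3 - 7/3 = -11/3 ≈ -3.6667)
U(t) = -3 + 5*√3/3 (U(t) = -3 + √(6*2 - 11/3) = -3 + √(12 - 11/3) = -3 + √(25/3) = -3 + 5*√3/3)
13*U(20) = 13*(-3 + 5*√3/3) = -39 + 65*√3/3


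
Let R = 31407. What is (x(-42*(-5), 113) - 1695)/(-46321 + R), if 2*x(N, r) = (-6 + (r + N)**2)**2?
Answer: -10883284939/29828 ≈ -3.6487e+5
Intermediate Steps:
x(N, r) = (-6 + (N + r)**2)**2/2 (x(N, r) = (-6 + (r + N)**2)**2/2 = (-6 + (N + r)**2)**2/2)
(x(-42*(-5), 113) - 1695)/(-46321 + R) = ((-6 + (-42*(-5) + 113)**2)**2/2 - 1695)/(-46321 + 31407) = ((-6 + (210 + 113)**2)**2/2 - 1695)/(-14914) = ((-6 + 323**2)**2/2 - 1695)*(-1/14914) = ((-6 + 104329)**2/2 - 1695)*(-1/14914) = ((1/2)*104323**2 - 1695)*(-1/14914) = ((1/2)*10883288329 - 1695)*(-1/14914) = (10883288329/2 - 1695)*(-1/14914) = (10883284939/2)*(-1/14914) = -10883284939/29828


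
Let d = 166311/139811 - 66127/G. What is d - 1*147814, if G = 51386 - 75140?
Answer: -490887518166625/3321070494 ≈ -1.4781e+5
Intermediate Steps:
G = -23754
d = 13195833491/3321070494 (d = 166311/139811 - 66127/(-23754) = 166311*(1/139811) - 66127*(-1/23754) = 166311/139811 + 66127/23754 = 13195833491/3321070494 ≈ 3.9734)
d - 1*147814 = 13195833491/3321070494 - 1*147814 = 13195833491/3321070494 - 147814 = -490887518166625/3321070494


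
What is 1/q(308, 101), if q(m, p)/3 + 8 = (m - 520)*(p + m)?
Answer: -1/260148 ≈ -3.8440e-6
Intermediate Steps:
q(m, p) = -24 + 3*(-520 + m)*(m + p) (q(m, p) = -24 + 3*((m - 520)*(p + m)) = -24 + 3*((-520 + m)*(m + p)) = -24 + 3*(-520 + m)*(m + p))
1/q(308, 101) = 1/(-24 - 1560*308 - 1560*101 + 3*308² + 3*308*101) = 1/(-24 - 480480 - 157560 + 3*94864 + 93324) = 1/(-24 - 480480 - 157560 + 284592 + 93324) = 1/(-260148) = -1/260148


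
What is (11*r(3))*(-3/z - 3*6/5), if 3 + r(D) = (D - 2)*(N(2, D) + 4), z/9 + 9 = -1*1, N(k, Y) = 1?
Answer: -1177/15 ≈ -78.467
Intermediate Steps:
z = -90 (z = -81 + 9*(-1*1) = -81 + 9*(-1) = -81 - 9 = -90)
r(D) = -13 + 5*D (r(D) = -3 + (D - 2)*(1 + 4) = -3 + (-2 + D)*5 = -3 + (-10 + 5*D) = -13 + 5*D)
(11*r(3))*(-3/z - 3*6/5) = (11*(-13 + 5*3))*(-3/(-90) - 3*6/5) = (11*(-13 + 15))*(-3*(-1/90) - 18*⅕) = (11*2)*(1/30 - 18/5) = 22*(-107/30) = -1177/15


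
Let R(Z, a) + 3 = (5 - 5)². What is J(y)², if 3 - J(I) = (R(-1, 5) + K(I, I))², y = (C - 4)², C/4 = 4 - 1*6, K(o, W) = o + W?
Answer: 6597013284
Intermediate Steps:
K(o, W) = W + o
R(Z, a) = -3 (R(Z, a) = -3 + (5 - 5)² = -3 + 0² = -3 + 0 = -3)
C = -8 (C = 4*(4 - 1*6) = 4*(4 - 6) = 4*(-2) = -8)
y = 144 (y = (-8 - 4)² = (-12)² = 144)
J(I) = 3 - (-3 + 2*I)² (J(I) = 3 - (-3 + (I + I))² = 3 - (-3 + 2*I)²)
J(y)² = (3 - (-3 + 2*144)²)² = (3 - (-3 + 288)²)² = (3 - 1*285²)² = (3 - 1*81225)² = (3 - 81225)² = (-81222)² = 6597013284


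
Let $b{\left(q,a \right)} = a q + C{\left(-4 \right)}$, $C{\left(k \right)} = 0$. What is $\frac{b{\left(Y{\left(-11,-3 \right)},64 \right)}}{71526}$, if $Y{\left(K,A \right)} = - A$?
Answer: $\frac{32}{11921} \approx 0.0026843$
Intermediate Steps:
$b{\left(q,a \right)} = a q$ ($b{\left(q,a \right)} = a q + 0 = a q$)
$\frac{b{\left(Y{\left(-11,-3 \right)},64 \right)}}{71526} = \frac{64 \left(\left(-1\right) \left(-3\right)\right)}{71526} = 64 \cdot 3 \cdot \frac{1}{71526} = 192 \cdot \frac{1}{71526} = \frac{32}{11921}$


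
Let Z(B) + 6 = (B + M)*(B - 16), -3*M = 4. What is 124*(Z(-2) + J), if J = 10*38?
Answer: 53816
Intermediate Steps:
M = -4/3 (M = -1/3*4 = -4/3 ≈ -1.3333)
Z(B) = -6 + (-16 + B)*(-4/3 + B) (Z(B) = -6 + (B - 4/3)*(B - 16) = -6 + (-4/3 + B)*(-16 + B) = -6 + (-16 + B)*(-4/3 + B))
J = 380
124*(Z(-2) + J) = 124*((46/3 + (-2)**2 - 52/3*(-2)) + 380) = 124*((46/3 + 4 + 104/3) + 380) = 124*(54 + 380) = 124*434 = 53816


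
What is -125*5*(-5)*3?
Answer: 9375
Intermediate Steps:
-125*5*(-5)*3 = -(-3125)*3 = -125*(-75) = 9375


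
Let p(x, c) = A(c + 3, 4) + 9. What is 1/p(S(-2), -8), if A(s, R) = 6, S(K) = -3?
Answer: 1/15 ≈ 0.066667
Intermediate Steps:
p(x, c) = 15 (p(x, c) = 6 + 9 = 15)
1/p(S(-2), -8) = 1/15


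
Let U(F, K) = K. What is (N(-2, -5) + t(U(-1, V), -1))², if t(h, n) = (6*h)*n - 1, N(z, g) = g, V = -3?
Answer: 144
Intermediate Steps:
t(h, n) = -1 + 6*h*n (t(h, n) = 6*h*n - 1 = -1 + 6*h*n)
(N(-2, -5) + t(U(-1, V), -1))² = (-5 + (-1 + 6*(-3)*(-1)))² = (-5 + (-1 + 18))² = (-5 + 17)² = 12² = 144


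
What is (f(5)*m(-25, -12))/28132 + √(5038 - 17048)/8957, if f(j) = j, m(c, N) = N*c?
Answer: 375/7033 + I*√12010/8957 ≈ 0.05332 + 0.012235*I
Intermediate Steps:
(f(5)*m(-25, -12))/28132 + √(5038 - 17048)/8957 = (5*(-12*(-25)))/28132 + √(5038 - 17048)/8957 = (5*300)*(1/28132) + √(-12010)*(1/8957) = 1500*(1/28132) + (I*√12010)*(1/8957) = 375/7033 + I*√12010/8957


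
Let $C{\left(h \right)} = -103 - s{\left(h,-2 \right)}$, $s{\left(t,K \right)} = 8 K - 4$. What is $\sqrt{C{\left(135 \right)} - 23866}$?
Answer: $3 i \sqrt{2661} \approx 154.75 i$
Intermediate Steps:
$s{\left(t,K \right)} = -4 + 8 K$
$C{\left(h \right)} = -83$ ($C{\left(h \right)} = -103 - \left(-4 + 8 \left(-2\right)\right) = -103 - \left(-4 - 16\right) = -103 - -20 = -103 + 20 = -83$)
$\sqrt{C{\left(135 \right)} - 23866} = \sqrt{-83 - 23866} = \sqrt{-23949} = 3 i \sqrt{2661}$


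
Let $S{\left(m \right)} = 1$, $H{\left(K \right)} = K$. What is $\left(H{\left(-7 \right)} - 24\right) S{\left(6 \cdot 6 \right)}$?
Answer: $-31$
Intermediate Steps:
$\left(H{\left(-7 \right)} - 24\right) S{\left(6 \cdot 6 \right)} = \left(-7 - 24\right) 1 = \left(-31\right) 1 = -31$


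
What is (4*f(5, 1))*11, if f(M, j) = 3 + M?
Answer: 352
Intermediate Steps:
(4*f(5, 1))*11 = (4*(3 + 5))*11 = (4*8)*11 = 32*11 = 352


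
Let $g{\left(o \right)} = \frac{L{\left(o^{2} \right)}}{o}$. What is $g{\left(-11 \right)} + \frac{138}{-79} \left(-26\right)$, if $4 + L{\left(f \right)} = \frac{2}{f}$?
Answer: $\frac{4813706}{105149} \approx 45.78$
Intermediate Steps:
$L{\left(f \right)} = -4 + \frac{2}{f}$
$g{\left(o \right)} = \frac{-4 + \frac{2}{o^{2}}}{o}$
$g{\left(-11 \right)} + \frac{138}{-79} \left(-26\right) = \left(- \frac{4}{-11} + \frac{2}{-1331}\right) + \frac{138}{-79} \left(-26\right) = \left(\left(-4\right) \left(- \frac{1}{11}\right) + 2 \left(- \frac{1}{1331}\right)\right) + 138 \left(- \frac{1}{79}\right) \left(-26\right) = \left(\frac{4}{11} - \frac{2}{1331}\right) - - \frac{3588}{79} = \frac{482}{1331} + \frac{3588}{79} = \frac{4813706}{105149}$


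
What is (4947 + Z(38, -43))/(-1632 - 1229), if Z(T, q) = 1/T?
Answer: -187987/108718 ≈ -1.7291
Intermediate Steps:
(4947 + Z(38, -43))/(-1632 - 1229) = (4947 + 1/38)/(-1632 - 1229) = (4947 + 1/38)/(-2861) = (187987/38)*(-1/2861) = -187987/108718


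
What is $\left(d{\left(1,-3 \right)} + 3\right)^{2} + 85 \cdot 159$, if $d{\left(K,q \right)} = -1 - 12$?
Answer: $13615$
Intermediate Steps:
$d{\left(K,q \right)} = -13$ ($d{\left(K,q \right)} = -1 - 12 = -13$)
$\left(d{\left(1,-3 \right)} + 3\right)^{2} + 85 \cdot 159 = \left(-13 + 3\right)^{2} + 85 \cdot 159 = \left(-10\right)^{2} + 13515 = 100 + 13515 = 13615$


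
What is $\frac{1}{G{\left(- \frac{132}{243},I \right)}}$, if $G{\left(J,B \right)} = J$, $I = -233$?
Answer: $- \frac{81}{44} \approx -1.8409$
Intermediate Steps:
$\frac{1}{G{\left(- \frac{132}{243},I \right)}} = \frac{1}{\left(-132\right) \frac{1}{243}} = \frac{1}{- \frac{44}{81}} = - \frac{81}{44}$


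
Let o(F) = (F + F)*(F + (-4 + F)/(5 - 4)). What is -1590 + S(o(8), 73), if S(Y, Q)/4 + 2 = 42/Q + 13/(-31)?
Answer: -3614862/2263 ≈ -1597.4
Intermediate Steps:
o(F) = 2*F*(-4 + 2*F) (o(F) = (2*F)*(F + (-4 + F)/1) = (2*F)*(F + (-4 + F)*1) = (2*F)*(F + (-4 + F)) = (2*F)*(-4 + 2*F) = 2*F*(-4 + 2*F))
S(Y, Q) = -300/31 + 168/Q (S(Y, Q) = -8 + 4*(42/Q + 13/(-31)) = -8 + 4*(42/Q + 13*(-1/31)) = -8 + 4*(42/Q - 13/31) = -8 + 4*(-13/31 + 42/Q) = -8 + (-52/31 + 168/Q) = -300/31 + 168/Q)
-1590 + S(o(8), 73) = -1590 + (-300/31 + 168/73) = -1590 - 16692/2263 = -3614862/2263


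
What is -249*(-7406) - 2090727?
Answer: -246633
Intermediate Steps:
-249*(-7406) - 2090727 = 1844094 - 2090727 = -246633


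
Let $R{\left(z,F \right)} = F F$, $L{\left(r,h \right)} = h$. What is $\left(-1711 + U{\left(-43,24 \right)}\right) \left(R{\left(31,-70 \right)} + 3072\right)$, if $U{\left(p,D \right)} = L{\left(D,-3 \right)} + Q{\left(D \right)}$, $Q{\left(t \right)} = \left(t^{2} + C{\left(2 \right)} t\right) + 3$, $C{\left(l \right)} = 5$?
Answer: $-8091580$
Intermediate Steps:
$Q{\left(t \right)} = 3 + t^{2} + 5 t$ ($Q{\left(t \right)} = \left(t^{2} + 5 t\right) + 3 = 3 + t^{2} + 5 t$)
$R{\left(z,F \right)} = F^{2}$
$U{\left(p,D \right)} = D^{2} + 5 D$ ($U{\left(p,D \right)} = -3 + \left(3 + D^{2} + 5 D\right) = D^{2} + 5 D$)
$\left(-1711 + U{\left(-43,24 \right)}\right) \left(R{\left(31,-70 \right)} + 3072\right) = \left(-1711 + 24 \left(5 + 24\right)\right) \left(\left(-70\right)^{2} + 3072\right) = \left(-1711 + 24 \cdot 29\right) \left(4900 + 3072\right) = \left(-1711 + 696\right) 7972 = \left(-1015\right) 7972 = -8091580$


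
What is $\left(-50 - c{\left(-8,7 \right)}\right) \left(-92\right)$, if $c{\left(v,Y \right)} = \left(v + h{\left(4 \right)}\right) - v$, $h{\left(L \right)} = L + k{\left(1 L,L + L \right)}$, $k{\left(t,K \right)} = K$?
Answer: $5704$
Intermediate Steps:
$h{\left(L \right)} = 3 L$ ($h{\left(L \right)} = L + \left(L + L\right) = L + 2 L = 3 L$)
$c{\left(v,Y \right)} = 12$ ($c{\left(v,Y \right)} = \left(v + 3 \cdot 4\right) - v = \left(v + 12\right) - v = \left(12 + v\right) - v = 12$)
$\left(-50 - c{\left(-8,7 \right)}\right) \left(-92\right) = \left(-50 - 12\right) \left(-92\right) = \left(-62\right) \left(-92\right) = 5704$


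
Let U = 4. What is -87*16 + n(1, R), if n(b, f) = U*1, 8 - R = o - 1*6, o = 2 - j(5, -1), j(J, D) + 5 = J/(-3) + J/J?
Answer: -1388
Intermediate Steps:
j(J, D) = -4 - J/3 (j(J, D) = -5 + (J/(-3) + J/J) = -5 + (J*(-1/3) + 1) = -5 + (-J/3 + 1) = -5 + (1 - J/3) = -4 - J/3)
o = 23/3 (o = 2 - (-4 - 1/3*5) = 2 - (-4 - 5/3) = 2 - 1*(-17/3) = 2 + 17/3 = 23/3 ≈ 7.6667)
R = 19/3 (R = 8 - (23/3 - 1*6) = 8 - (23/3 - 6) = 8 - 1*5/3 = 8 - 5/3 = 19/3 ≈ 6.3333)
n(b, f) = 4 (n(b, f) = 4*1 = 4)
-87*16 + n(1, R) = -87*16 + 4 = -1392 + 4 = -1388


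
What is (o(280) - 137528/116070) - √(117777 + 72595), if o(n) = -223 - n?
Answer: -29260369/58035 - 2*√47593 ≈ -940.50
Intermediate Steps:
(o(280) - 137528/116070) - √(117777 + 72595) = ((-223 - 1*280) - 137528/116070) - √(117777 + 72595) = ((-223 - 280) - 137528/116070) - √190372 = (-503 - 1*68764/58035) - 2*√47593 = (-503 - 68764/58035) - 2*√47593 = -29260369/58035 - 2*√47593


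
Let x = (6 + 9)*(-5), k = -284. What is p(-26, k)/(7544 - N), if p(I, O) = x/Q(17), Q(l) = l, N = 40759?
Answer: 15/112931 ≈ 0.00013282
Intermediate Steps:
x = -75 (x = 15*(-5) = -75)
p(I, O) = -75/17
p(-26, k)/(7544 - N) = -75/(17*(7544 - 1*40759)) = -75/(17*(7544 - 40759)) = -75/17/(-33215) = -75/17*(-1/33215) = 15/112931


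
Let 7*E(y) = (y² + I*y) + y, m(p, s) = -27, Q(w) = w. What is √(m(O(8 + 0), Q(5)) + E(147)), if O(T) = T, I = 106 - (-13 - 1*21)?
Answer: 3*√669 ≈ 77.595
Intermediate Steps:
I = 140 (I = 106 - (-13 - 21) = 106 - 1*(-34) = 106 + 34 = 140)
E(y) = y²/7 + 141*y/7 (E(y) = ((y² + 140*y) + y)/7 = (y² + 141*y)/7 = y²/7 + 141*y/7)
√(m(O(8 + 0), Q(5)) + E(147)) = √(-27 + (⅐)*147*(141 + 147)) = √(-27 + (⅐)*147*288) = √(-27 + 6048) = √6021 = 3*√669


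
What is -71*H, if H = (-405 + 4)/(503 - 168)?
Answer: 28471/335 ≈ 84.988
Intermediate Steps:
H = -401/335 ≈ -1.1970
-71*H = -71*(-401/335) = 28471/335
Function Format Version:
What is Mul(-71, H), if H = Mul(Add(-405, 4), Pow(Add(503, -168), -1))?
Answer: Rational(28471, 335) ≈ 84.988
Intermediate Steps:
H = Rational(-401, 335) (H = Mul(-401, Pow(335, -1)) = Mul(-401, Rational(1, 335)) = Rational(-401, 335) ≈ -1.1970)
Mul(-71, H) = Mul(-71, Rational(-401, 335)) = Rational(28471, 335)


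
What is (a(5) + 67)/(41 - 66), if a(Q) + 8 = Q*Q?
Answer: -84/25 ≈ -3.3600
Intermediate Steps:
a(Q) = -8 + Q² (a(Q) = -8 + Q*Q = -8 + Q²)
(a(5) + 67)/(41 - 66) = ((-8 + 5²) + 67)/(41 - 66) = ((-8 + 25) + 67)/(-25) = -(17 + 67)/25 = -1/25*84 = -84/25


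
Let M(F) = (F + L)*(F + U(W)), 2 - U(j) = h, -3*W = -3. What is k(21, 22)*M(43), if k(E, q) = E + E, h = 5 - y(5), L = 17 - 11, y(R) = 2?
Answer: 86436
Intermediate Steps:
W = 1 (W = -⅓*(-3) = 1)
L = 6
h = 3 (h = 5 - 1*2 = 5 - 2 = 3)
k(E, q) = 2*E
U(j) = -1 (U(j) = 2 - 1*3 = 2 - 3 = -1)
M(F) = (-1 + F)*(6 + F) (M(F) = (F + 6)*(F - 1) = (6 + F)*(-1 + F) = (-1 + F)*(6 + F))
k(21, 22)*M(43) = (2*21)*(-6 + 43² + 5*43) = 42*(-6 + 1849 + 215) = 42*2058 = 86436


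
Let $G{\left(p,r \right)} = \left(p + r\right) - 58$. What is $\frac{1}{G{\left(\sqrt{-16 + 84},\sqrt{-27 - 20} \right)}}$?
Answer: $\frac{1}{-58 + 2 \sqrt{17} + i \sqrt{47}} \approx -0.019724 - 0.0027179 i$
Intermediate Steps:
$G{\left(p,r \right)} = -58 + p + r$
$\frac{1}{G{\left(\sqrt{-16 + 84},\sqrt{-27 - 20} \right)}} = \frac{1}{-58 + \sqrt{-16 + 84} + \sqrt{-27 - 20}} = \frac{1}{-58 + \sqrt{68} + \sqrt{-47}} = \frac{1}{-58 + 2 \sqrt{17} + i \sqrt{47}}$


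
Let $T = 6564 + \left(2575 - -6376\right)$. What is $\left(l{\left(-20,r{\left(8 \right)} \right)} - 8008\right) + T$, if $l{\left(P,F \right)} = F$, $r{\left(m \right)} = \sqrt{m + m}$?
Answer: $7511$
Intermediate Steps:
$r{\left(m \right)} = \sqrt{2} \sqrt{m}$ ($r{\left(m \right)} = \sqrt{2 m} = \sqrt{2} \sqrt{m}$)
$T = 15515$ ($T = 6564 + \left(2575 + 6376\right) = 6564 + 8951 = 15515$)
$\left(l{\left(-20,r{\left(8 \right)} \right)} - 8008\right) + T = \left(\sqrt{2} \sqrt{8} - 8008\right) + 15515 = \left(\sqrt{2} \cdot 2 \sqrt{2} - 8008\right) + 15515 = \left(4 - 8008\right) + 15515 = -8004 + 15515 = 7511$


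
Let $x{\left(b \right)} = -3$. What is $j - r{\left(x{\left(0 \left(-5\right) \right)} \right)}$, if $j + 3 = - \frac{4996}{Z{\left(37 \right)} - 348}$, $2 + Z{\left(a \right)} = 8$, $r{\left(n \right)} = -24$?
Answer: $\frac{6089}{171} \approx 35.608$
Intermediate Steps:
$Z{\left(a \right)} = 6$ ($Z{\left(a \right)} = -2 + 8 = 6$)
$j = \frac{1985}{171}$ ($j = -3 - \frac{4996}{6 - 348} = -3 - \frac{4996}{-342} = -3 - - \frac{2498}{171} = -3 + \frac{2498}{171} = \frac{1985}{171} \approx 11.608$)
$j - r{\left(x{\left(0 \left(-5\right) \right)} \right)} = \frac{1985}{171} - -24 = \frac{1985}{171} + 24 = \frac{6089}{171}$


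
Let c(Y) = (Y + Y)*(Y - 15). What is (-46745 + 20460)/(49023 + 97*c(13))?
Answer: -26285/43979 ≈ -0.59767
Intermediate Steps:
c(Y) = 2*Y*(-15 + Y) (c(Y) = (2*Y)*(-15 + Y) = 2*Y*(-15 + Y))
(-46745 + 20460)/(49023 + 97*c(13)) = (-46745 + 20460)/(49023 + 97*(2*13*(-15 + 13))) = -26285/(49023 + 97*(2*13*(-2))) = -26285/(49023 + 97*(-52)) = -26285/(49023 - 5044) = -26285/43979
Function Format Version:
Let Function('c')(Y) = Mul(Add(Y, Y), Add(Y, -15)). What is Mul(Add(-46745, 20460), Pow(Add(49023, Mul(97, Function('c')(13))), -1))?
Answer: Rational(-26285, 43979) ≈ -0.59767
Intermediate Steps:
Function('c')(Y) = Mul(2, Y, Add(-15, Y)) (Function('c')(Y) = Mul(Mul(2, Y), Add(-15, Y)) = Mul(2, Y, Add(-15, Y)))
Mul(Add(-46745, 20460), Pow(Add(49023, Mul(97, Function('c')(13))), -1)) = Mul(Add(-46745, 20460), Pow(Add(49023, Mul(97, Mul(2, 13, Add(-15, 13)))), -1)) = Mul(-26285, Pow(Add(49023, Mul(97, Mul(2, 13, -2))), -1)) = Mul(-26285, Pow(Add(49023, Mul(97, -52)), -1)) = Mul(-26285, Pow(Add(49023, -5044), -1)) = Mul(-26285, Pow(43979, -1)) = Mul(-26285, Rational(1, 43979)) = Rational(-26285, 43979)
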